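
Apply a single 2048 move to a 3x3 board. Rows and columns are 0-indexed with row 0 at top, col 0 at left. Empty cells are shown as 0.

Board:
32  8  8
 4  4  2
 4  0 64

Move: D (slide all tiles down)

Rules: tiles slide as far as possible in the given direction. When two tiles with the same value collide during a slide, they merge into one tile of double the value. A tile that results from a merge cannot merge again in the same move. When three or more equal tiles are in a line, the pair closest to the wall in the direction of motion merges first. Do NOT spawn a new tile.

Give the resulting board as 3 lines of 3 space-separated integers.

Slide down:
col 0: [32, 4, 4] -> [0, 32, 8]
col 1: [8, 4, 0] -> [0, 8, 4]
col 2: [8, 2, 64] -> [8, 2, 64]

Answer:  0  0  8
32  8  2
 8  4 64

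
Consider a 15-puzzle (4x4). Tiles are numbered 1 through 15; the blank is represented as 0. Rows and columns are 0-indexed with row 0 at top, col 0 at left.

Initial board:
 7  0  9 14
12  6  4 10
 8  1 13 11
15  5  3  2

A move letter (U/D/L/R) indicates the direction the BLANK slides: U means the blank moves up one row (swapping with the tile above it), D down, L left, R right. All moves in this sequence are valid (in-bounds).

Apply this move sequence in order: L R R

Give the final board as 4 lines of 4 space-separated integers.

After move 1 (L):
 0  7  9 14
12  6  4 10
 8  1 13 11
15  5  3  2

After move 2 (R):
 7  0  9 14
12  6  4 10
 8  1 13 11
15  5  3  2

After move 3 (R):
 7  9  0 14
12  6  4 10
 8  1 13 11
15  5  3  2

Answer:  7  9  0 14
12  6  4 10
 8  1 13 11
15  5  3  2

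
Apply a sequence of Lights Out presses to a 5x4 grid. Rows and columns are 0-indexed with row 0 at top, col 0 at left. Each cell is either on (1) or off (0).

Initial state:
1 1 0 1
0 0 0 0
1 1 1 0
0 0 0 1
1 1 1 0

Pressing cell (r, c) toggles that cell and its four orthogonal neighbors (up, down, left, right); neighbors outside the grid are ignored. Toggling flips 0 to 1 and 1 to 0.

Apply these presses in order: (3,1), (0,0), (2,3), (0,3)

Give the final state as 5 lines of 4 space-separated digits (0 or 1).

After press 1 at (3,1):
1 1 0 1
0 0 0 0
1 0 1 0
1 1 1 1
1 0 1 0

After press 2 at (0,0):
0 0 0 1
1 0 0 0
1 0 1 0
1 1 1 1
1 0 1 0

After press 3 at (2,3):
0 0 0 1
1 0 0 1
1 0 0 1
1 1 1 0
1 0 1 0

After press 4 at (0,3):
0 0 1 0
1 0 0 0
1 0 0 1
1 1 1 0
1 0 1 0

Answer: 0 0 1 0
1 0 0 0
1 0 0 1
1 1 1 0
1 0 1 0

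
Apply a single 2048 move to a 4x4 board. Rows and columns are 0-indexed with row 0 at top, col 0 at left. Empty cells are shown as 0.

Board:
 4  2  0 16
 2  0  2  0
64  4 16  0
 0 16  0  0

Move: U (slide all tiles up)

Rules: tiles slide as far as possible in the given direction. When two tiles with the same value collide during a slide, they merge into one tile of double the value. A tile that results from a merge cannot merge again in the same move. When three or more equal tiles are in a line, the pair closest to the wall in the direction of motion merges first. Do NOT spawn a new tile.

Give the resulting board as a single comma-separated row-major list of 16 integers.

Slide up:
col 0: [4, 2, 64, 0] -> [4, 2, 64, 0]
col 1: [2, 0, 4, 16] -> [2, 4, 16, 0]
col 2: [0, 2, 16, 0] -> [2, 16, 0, 0]
col 3: [16, 0, 0, 0] -> [16, 0, 0, 0]

Answer: 4, 2, 2, 16, 2, 4, 16, 0, 64, 16, 0, 0, 0, 0, 0, 0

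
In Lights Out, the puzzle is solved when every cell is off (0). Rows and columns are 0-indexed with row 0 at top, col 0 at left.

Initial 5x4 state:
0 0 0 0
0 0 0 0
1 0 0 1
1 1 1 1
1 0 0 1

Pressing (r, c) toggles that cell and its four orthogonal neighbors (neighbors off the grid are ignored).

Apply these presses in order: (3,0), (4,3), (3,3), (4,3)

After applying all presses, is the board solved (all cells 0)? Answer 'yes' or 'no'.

Answer: yes

Derivation:
After press 1 at (3,0):
0 0 0 0
0 0 0 0
0 0 0 1
0 0 1 1
0 0 0 1

After press 2 at (4,3):
0 0 0 0
0 0 0 0
0 0 0 1
0 0 1 0
0 0 1 0

After press 3 at (3,3):
0 0 0 0
0 0 0 0
0 0 0 0
0 0 0 1
0 0 1 1

After press 4 at (4,3):
0 0 0 0
0 0 0 0
0 0 0 0
0 0 0 0
0 0 0 0

Lights still on: 0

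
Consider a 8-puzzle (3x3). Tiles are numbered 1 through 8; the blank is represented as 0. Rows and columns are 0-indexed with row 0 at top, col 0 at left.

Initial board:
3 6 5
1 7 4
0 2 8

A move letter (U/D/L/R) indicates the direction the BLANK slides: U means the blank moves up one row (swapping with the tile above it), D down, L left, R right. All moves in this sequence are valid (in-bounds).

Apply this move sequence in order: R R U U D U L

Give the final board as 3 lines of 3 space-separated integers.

After move 1 (R):
3 6 5
1 7 4
2 0 8

After move 2 (R):
3 6 5
1 7 4
2 8 0

After move 3 (U):
3 6 5
1 7 0
2 8 4

After move 4 (U):
3 6 0
1 7 5
2 8 4

After move 5 (D):
3 6 5
1 7 0
2 8 4

After move 6 (U):
3 6 0
1 7 5
2 8 4

After move 7 (L):
3 0 6
1 7 5
2 8 4

Answer: 3 0 6
1 7 5
2 8 4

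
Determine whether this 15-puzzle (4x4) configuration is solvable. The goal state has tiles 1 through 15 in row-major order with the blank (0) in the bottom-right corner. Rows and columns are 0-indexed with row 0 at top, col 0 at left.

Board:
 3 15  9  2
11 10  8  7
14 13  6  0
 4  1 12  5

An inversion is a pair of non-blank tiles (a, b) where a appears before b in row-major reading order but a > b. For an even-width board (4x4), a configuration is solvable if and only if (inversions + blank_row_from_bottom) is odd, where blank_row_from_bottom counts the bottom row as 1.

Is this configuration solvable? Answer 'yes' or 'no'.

Answer: yes

Derivation:
Inversions: 61
Blank is in row 2 (0-indexed from top), which is row 2 counting from the bottom (bottom = 1).
61 + 2 = 63, which is odd, so the puzzle is solvable.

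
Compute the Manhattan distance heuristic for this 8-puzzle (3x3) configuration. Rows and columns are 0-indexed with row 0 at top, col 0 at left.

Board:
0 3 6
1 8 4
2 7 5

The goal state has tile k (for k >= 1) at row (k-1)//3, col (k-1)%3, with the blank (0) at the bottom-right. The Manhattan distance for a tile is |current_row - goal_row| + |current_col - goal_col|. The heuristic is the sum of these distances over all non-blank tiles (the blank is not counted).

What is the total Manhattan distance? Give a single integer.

Tile 3: (0,1)->(0,2) = 1
Tile 6: (0,2)->(1,2) = 1
Tile 1: (1,0)->(0,0) = 1
Tile 8: (1,1)->(2,1) = 1
Tile 4: (1,2)->(1,0) = 2
Tile 2: (2,0)->(0,1) = 3
Tile 7: (2,1)->(2,0) = 1
Tile 5: (2,2)->(1,1) = 2
Sum: 1 + 1 + 1 + 1 + 2 + 3 + 1 + 2 = 12

Answer: 12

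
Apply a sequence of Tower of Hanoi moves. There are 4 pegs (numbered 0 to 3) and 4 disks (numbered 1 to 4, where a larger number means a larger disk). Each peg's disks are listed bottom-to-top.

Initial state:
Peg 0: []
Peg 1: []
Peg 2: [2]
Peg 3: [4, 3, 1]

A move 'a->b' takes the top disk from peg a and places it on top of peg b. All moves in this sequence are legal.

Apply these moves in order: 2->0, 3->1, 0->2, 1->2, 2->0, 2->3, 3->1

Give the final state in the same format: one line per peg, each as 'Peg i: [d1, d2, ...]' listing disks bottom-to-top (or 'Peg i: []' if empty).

Answer: Peg 0: [1]
Peg 1: [2]
Peg 2: []
Peg 3: [4, 3]

Derivation:
After move 1 (2->0):
Peg 0: [2]
Peg 1: []
Peg 2: []
Peg 3: [4, 3, 1]

After move 2 (3->1):
Peg 0: [2]
Peg 1: [1]
Peg 2: []
Peg 3: [4, 3]

After move 3 (0->2):
Peg 0: []
Peg 1: [1]
Peg 2: [2]
Peg 3: [4, 3]

After move 4 (1->2):
Peg 0: []
Peg 1: []
Peg 2: [2, 1]
Peg 3: [4, 3]

After move 5 (2->0):
Peg 0: [1]
Peg 1: []
Peg 2: [2]
Peg 3: [4, 3]

After move 6 (2->3):
Peg 0: [1]
Peg 1: []
Peg 2: []
Peg 3: [4, 3, 2]

After move 7 (3->1):
Peg 0: [1]
Peg 1: [2]
Peg 2: []
Peg 3: [4, 3]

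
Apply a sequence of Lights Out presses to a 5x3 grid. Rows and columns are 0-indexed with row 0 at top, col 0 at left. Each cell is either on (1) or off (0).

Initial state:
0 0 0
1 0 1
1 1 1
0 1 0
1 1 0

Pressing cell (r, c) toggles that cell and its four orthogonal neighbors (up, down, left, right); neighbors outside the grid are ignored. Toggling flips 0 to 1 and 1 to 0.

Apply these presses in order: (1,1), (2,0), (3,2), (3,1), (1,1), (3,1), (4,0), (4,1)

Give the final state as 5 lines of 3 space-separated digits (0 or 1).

Answer: 0 0 0
0 0 1
0 0 0
0 1 1
1 1 0

Derivation:
After press 1 at (1,1):
0 1 0
0 1 0
1 0 1
0 1 0
1 1 0

After press 2 at (2,0):
0 1 0
1 1 0
0 1 1
1 1 0
1 1 0

After press 3 at (3,2):
0 1 0
1 1 0
0 1 0
1 0 1
1 1 1

After press 4 at (3,1):
0 1 0
1 1 0
0 0 0
0 1 0
1 0 1

After press 5 at (1,1):
0 0 0
0 0 1
0 1 0
0 1 0
1 0 1

After press 6 at (3,1):
0 0 0
0 0 1
0 0 0
1 0 1
1 1 1

After press 7 at (4,0):
0 0 0
0 0 1
0 0 0
0 0 1
0 0 1

After press 8 at (4,1):
0 0 0
0 0 1
0 0 0
0 1 1
1 1 0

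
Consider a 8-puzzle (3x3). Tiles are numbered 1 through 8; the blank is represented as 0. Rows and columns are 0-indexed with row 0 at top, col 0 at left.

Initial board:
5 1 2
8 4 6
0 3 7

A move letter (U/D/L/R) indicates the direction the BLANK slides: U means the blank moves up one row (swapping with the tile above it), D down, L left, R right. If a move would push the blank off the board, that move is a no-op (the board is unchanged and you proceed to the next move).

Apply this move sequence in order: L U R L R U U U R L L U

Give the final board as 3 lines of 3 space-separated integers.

After move 1 (L):
5 1 2
8 4 6
0 3 7

After move 2 (U):
5 1 2
0 4 6
8 3 7

After move 3 (R):
5 1 2
4 0 6
8 3 7

After move 4 (L):
5 1 2
0 4 6
8 3 7

After move 5 (R):
5 1 2
4 0 6
8 3 7

After move 6 (U):
5 0 2
4 1 6
8 3 7

After move 7 (U):
5 0 2
4 1 6
8 3 7

After move 8 (U):
5 0 2
4 1 6
8 3 7

After move 9 (R):
5 2 0
4 1 6
8 3 7

After move 10 (L):
5 0 2
4 1 6
8 3 7

After move 11 (L):
0 5 2
4 1 6
8 3 7

After move 12 (U):
0 5 2
4 1 6
8 3 7

Answer: 0 5 2
4 1 6
8 3 7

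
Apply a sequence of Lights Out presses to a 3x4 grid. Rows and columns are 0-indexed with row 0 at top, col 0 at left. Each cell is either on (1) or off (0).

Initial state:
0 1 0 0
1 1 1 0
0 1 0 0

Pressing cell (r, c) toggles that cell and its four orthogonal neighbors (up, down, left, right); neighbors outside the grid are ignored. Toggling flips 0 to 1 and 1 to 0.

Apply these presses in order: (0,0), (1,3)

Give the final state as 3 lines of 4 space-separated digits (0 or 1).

Answer: 1 0 0 1
0 1 0 1
0 1 0 1

Derivation:
After press 1 at (0,0):
1 0 0 0
0 1 1 0
0 1 0 0

After press 2 at (1,3):
1 0 0 1
0 1 0 1
0 1 0 1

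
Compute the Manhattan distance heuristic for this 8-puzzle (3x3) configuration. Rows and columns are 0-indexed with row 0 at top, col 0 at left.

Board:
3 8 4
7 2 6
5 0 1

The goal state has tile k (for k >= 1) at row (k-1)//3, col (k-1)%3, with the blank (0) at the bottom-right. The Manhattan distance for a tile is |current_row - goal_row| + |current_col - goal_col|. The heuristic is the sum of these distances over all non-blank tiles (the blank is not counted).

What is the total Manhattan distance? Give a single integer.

Tile 3: (0,0)->(0,2) = 2
Tile 8: (0,1)->(2,1) = 2
Tile 4: (0,2)->(1,0) = 3
Tile 7: (1,0)->(2,0) = 1
Tile 2: (1,1)->(0,1) = 1
Tile 6: (1,2)->(1,2) = 0
Tile 5: (2,0)->(1,1) = 2
Tile 1: (2,2)->(0,0) = 4
Sum: 2 + 2 + 3 + 1 + 1 + 0 + 2 + 4 = 15

Answer: 15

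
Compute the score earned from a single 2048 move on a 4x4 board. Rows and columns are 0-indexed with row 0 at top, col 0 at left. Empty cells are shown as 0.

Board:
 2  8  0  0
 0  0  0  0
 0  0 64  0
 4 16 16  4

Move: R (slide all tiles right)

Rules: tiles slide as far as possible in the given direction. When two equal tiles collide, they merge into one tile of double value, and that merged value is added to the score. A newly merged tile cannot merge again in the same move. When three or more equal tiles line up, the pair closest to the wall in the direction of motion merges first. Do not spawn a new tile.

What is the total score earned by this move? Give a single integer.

Slide right:
row 0: [2, 8, 0, 0] -> [0, 0, 2, 8]  score +0 (running 0)
row 1: [0, 0, 0, 0] -> [0, 0, 0, 0]  score +0 (running 0)
row 2: [0, 0, 64, 0] -> [0, 0, 0, 64]  score +0 (running 0)
row 3: [4, 16, 16, 4] -> [0, 4, 32, 4]  score +32 (running 32)
Board after move:
 0  0  2  8
 0  0  0  0
 0  0  0 64
 0  4 32  4

Answer: 32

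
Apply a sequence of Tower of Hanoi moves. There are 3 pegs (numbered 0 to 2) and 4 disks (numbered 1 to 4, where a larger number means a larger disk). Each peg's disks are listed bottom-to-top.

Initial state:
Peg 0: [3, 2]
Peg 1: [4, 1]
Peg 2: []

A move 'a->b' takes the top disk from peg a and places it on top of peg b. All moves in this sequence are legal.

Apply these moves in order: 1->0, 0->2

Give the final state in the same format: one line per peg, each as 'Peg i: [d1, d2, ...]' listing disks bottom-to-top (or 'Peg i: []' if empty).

Answer: Peg 0: [3, 2]
Peg 1: [4]
Peg 2: [1]

Derivation:
After move 1 (1->0):
Peg 0: [3, 2, 1]
Peg 1: [4]
Peg 2: []

After move 2 (0->2):
Peg 0: [3, 2]
Peg 1: [4]
Peg 2: [1]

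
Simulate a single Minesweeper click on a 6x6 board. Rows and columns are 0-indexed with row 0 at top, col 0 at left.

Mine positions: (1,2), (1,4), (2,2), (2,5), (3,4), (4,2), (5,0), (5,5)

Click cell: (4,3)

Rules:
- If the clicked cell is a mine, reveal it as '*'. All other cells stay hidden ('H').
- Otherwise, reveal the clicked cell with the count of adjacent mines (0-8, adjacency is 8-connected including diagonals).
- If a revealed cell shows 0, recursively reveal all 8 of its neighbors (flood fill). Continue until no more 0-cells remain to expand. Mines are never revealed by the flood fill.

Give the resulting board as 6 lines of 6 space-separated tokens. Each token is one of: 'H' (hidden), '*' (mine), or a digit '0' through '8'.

H H H H H H
H H H H H H
H H H H H H
H H H H H H
H H H 2 H H
H H H H H H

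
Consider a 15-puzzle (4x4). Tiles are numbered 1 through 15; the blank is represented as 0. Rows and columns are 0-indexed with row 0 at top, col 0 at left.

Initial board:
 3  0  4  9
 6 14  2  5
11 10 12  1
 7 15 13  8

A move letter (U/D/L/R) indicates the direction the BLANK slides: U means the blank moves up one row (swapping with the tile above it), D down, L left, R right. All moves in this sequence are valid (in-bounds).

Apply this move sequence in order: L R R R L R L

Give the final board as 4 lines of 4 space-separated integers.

After move 1 (L):
 0  3  4  9
 6 14  2  5
11 10 12  1
 7 15 13  8

After move 2 (R):
 3  0  4  9
 6 14  2  5
11 10 12  1
 7 15 13  8

After move 3 (R):
 3  4  0  9
 6 14  2  5
11 10 12  1
 7 15 13  8

After move 4 (R):
 3  4  9  0
 6 14  2  5
11 10 12  1
 7 15 13  8

After move 5 (L):
 3  4  0  9
 6 14  2  5
11 10 12  1
 7 15 13  8

After move 6 (R):
 3  4  9  0
 6 14  2  5
11 10 12  1
 7 15 13  8

After move 7 (L):
 3  4  0  9
 6 14  2  5
11 10 12  1
 7 15 13  8

Answer:  3  4  0  9
 6 14  2  5
11 10 12  1
 7 15 13  8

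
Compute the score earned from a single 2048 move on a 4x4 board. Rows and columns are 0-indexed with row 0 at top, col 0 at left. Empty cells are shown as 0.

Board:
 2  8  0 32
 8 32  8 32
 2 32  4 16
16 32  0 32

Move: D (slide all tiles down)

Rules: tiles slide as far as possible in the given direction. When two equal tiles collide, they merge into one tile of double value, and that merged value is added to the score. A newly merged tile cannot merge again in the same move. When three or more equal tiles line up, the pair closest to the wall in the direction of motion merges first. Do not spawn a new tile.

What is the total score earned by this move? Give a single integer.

Answer: 128

Derivation:
Slide down:
col 0: [2, 8, 2, 16] -> [2, 8, 2, 16]  score +0 (running 0)
col 1: [8, 32, 32, 32] -> [0, 8, 32, 64]  score +64 (running 64)
col 2: [0, 8, 4, 0] -> [0, 0, 8, 4]  score +0 (running 64)
col 3: [32, 32, 16, 32] -> [0, 64, 16, 32]  score +64 (running 128)
Board after move:
 2  0  0  0
 8  8  0 64
 2 32  8 16
16 64  4 32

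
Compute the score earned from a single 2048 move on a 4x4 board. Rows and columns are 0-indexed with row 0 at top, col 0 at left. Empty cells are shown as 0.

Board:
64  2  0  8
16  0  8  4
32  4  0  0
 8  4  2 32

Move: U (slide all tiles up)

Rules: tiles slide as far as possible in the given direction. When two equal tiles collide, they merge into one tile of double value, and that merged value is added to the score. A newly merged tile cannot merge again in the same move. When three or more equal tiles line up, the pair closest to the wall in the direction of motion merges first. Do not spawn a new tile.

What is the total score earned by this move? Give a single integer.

Answer: 8

Derivation:
Slide up:
col 0: [64, 16, 32, 8] -> [64, 16, 32, 8]  score +0 (running 0)
col 1: [2, 0, 4, 4] -> [2, 8, 0, 0]  score +8 (running 8)
col 2: [0, 8, 0, 2] -> [8, 2, 0, 0]  score +0 (running 8)
col 3: [8, 4, 0, 32] -> [8, 4, 32, 0]  score +0 (running 8)
Board after move:
64  2  8  8
16  8  2  4
32  0  0 32
 8  0  0  0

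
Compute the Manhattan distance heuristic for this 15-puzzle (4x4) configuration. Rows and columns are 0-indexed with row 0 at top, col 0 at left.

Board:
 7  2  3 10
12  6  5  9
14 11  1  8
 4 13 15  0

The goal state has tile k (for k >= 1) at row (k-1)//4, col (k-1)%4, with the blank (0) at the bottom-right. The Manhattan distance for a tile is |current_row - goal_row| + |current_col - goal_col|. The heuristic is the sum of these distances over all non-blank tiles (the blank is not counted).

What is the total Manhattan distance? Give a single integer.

Answer: 32

Derivation:
Tile 7: (0,0)->(1,2) = 3
Tile 2: (0,1)->(0,1) = 0
Tile 3: (0,2)->(0,2) = 0
Tile 10: (0,3)->(2,1) = 4
Tile 12: (1,0)->(2,3) = 4
Tile 6: (1,1)->(1,1) = 0
Tile 5: (1,2)->(1,0) = 2
Tile 9: (1,3)->(2,0) = 4
Tile 14: (2,0)->(3,1) = 2
Tile 11: (2,1)->(2,2) = 1
Tile 1: (2,2)->(0,0) = 4
Tile 8: (2,3)->(1,3) = 1
Tile 4: (3,0)->(0,3) = 6
Tile 13: (3,1)->(3,0) = 1
Tile 15: (3,2)->(3,2) = 0
Sum: 3 + 0 + 0 + 4 + 4 + 0 + 2 + 4 + 2 + 1 + 4 + 1 + 6 + 1 + 0 = 32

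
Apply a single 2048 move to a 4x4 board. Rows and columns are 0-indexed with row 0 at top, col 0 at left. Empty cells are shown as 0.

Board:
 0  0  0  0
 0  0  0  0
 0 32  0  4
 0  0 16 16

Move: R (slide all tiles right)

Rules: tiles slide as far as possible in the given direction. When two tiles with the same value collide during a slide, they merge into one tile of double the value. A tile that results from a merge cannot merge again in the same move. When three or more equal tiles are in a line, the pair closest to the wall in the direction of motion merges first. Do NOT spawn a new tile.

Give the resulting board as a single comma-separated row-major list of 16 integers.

Slide right:
row 0: [0, 0, 0, 0] -> [0, 0, 0, 0]
row 1: [0, 0, 0, 0] -> [0, 0, 0, 0]
row 2: [0, 32, 0, 4] -> [0, 0, 32, 4]
row 3: [0, 0, 16, 16] -> [0, 0, 0, 32]

Answer: 0, 0, 0, 0, 0, 0, 0, 0, 0, 0, 32, 4, 0, 0, 0, 32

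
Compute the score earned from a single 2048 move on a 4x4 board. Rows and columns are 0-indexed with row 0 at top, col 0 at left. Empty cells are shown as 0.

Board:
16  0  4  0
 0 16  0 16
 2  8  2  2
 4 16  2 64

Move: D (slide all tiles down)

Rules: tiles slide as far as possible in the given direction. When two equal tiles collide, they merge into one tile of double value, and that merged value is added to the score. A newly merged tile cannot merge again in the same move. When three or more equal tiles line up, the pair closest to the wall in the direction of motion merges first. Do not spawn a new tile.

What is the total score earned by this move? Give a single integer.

Slide down:
col 0: [16, 0, 2, 4] -> [0, 16, 2, 4]  score +0 (running 0)
col 1: [0, 16, 8, 16] -> [0, 16, 8, 16]  score +0 (running 0)
col 2: [4, 0, 2, 2] -> [0, 0, 4, 4]  score +4 (running 4)
col 3: [0, 16, 2, 64] -> [0, 16, 2, 64]  score +0 (running 4)
Board after move:
 0  0  0  0
16 16  0 16
 2  8  4  2
 4 16  4 64

Answer: 4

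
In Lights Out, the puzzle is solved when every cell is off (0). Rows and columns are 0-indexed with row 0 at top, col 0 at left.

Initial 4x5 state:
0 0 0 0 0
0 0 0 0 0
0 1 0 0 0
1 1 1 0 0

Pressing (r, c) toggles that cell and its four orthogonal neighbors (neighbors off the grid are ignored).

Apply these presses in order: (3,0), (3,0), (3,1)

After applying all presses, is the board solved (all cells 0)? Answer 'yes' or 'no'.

Answer: yes

Derivation:
After press 1 at (3,0):
0 0 0 0 0
0 0 0 0 0
1 1 0 0 0
0 0 1 0 0

After press 2 at (3,0):
0 0 0 0 0
0 0 0 0 0
0 1 0 0 0
1 1 1 0 0

After press 3 at (3,1):
0 0 0 0 0
0 0 0 0 0
0 0 0 0 0
0 0 0 0 0

Lights still on: 0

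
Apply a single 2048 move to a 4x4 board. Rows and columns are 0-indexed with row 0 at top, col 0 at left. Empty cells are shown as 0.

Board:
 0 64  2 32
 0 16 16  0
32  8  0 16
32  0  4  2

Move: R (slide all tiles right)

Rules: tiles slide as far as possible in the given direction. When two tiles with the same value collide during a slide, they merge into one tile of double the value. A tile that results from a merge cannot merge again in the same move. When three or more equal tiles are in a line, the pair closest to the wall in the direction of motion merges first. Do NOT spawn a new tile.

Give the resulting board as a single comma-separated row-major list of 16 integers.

Answer: 0, 64, 2, 32, 0, 0, 0, 32, 0, 32, 8, 16, 0, 32, 4, 2

Derivation:
Slide right:
row 0: [0, 64, 2, 32] -> [0, 64, 2, 32]
row 1: [0, 16, 16, 0] -> [0, 0, 0, 32]
row 2: [32, 8, 0, 16] -> [0, 32, 8, 16]
row 3: [32, 0, 4, 2] -> [0, 32, 4, 2]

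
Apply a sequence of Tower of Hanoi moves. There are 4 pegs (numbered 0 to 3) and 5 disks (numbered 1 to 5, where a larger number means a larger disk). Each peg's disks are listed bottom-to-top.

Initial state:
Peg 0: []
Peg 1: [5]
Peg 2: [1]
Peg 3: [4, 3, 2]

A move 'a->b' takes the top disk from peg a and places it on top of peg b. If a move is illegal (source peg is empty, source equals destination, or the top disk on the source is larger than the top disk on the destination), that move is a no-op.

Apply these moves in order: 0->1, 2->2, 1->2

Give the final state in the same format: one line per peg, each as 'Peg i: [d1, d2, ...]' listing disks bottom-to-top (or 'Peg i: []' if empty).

Answer: Peg 0: []
Peg 1: [5]
Peg 2: [1]
Peg 3: [4, 3, 2]

Derivation:
After move 1 (0->1):
Peg 0: []
Peg 1: [5]
Peg 2: [1]
Peg 3: [4, 3, 2]

After move 2 (2->2):
Peg 0: []
Peg 1: [5]
Peg 2: [1]
Peg 3: [4, 3, 2]

After move 3 (1->2):
Peg 0: []
Peg 1: [5]
Peg 2: [1]
Peg 3: [4, 3, 2]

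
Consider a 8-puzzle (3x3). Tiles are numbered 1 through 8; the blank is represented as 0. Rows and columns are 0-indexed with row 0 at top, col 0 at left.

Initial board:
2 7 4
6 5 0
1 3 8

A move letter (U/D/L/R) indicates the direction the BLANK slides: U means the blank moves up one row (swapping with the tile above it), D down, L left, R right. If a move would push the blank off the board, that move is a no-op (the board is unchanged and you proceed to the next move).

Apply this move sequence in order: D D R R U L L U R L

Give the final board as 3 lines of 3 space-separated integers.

Answer: 0 7 4
2 6 5
1 3 8

Derivation:
After move 1 (D):
2 7 4
6 5 8
1 3 0

After move 2 (D):
2 7 4
6 5 8
1 3 0

After move 3 (R):
2 7 4
6 5 8
1 3 0

After move 4 (R):
2 7 4
6 5 8
1 3 0

After move 5 (U):
2 7 4
6 5 0
1 3 8

After move 6 (L):
2 7 4
6 0 5
1 3 8

After move 7 (L):
2 7 4
0 6 5
1 3 8

After move 8 (U):
0 7 4
2 6 5
1 3 8

After move 9 (R):
7 0 4
2 6 5
1 3 8

After move 10 (L):
0 7 4
2 6 5
1 3 8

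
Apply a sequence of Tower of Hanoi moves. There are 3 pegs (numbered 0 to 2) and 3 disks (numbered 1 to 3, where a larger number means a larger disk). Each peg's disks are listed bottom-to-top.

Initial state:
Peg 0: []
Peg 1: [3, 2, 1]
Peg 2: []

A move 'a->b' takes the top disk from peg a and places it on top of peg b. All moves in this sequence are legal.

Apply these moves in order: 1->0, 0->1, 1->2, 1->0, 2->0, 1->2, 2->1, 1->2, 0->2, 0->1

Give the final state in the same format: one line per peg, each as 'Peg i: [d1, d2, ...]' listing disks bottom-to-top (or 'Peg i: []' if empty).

Answer: Peg 0: []
Peg 1: [2]
Peg 2: [3, 1]

Derivation:
After move 1 (1->0):
Peg 0: [1]
Peg 1: [3, 2]
Peg 2: []

After move 2 (0->1):
Peg 0: []
Peg 1: [3, 2, 1]
Peg 2: []

After move 3 (1->2):
Peg 0: []
Peg 1: [3, 2]
Peg 2: [1]

After move 4 (1->0):
Peg 0: [2]
Peg 1: [3]
Peg 2: [1]

After move 5 (2->0):
Peg 0: [2, 1]
Peg 1: [3]
Peg 2: []

After move 6 (1->2):
Peg 0: [2, 1]
Peg 1: []
Peg 2: [3]

After move 7 (2->1):
Peg 0: [2, 1]
Peg 1: [3]
Peg 2: []

After move 8 (1->2):
Peg 0: [2, 1]
Peg 1: []
Peg 2: [3]

After move 9 (0->2):
Peg 0: [2]
Peg 1: []
Peg 2: [3, 1]

After move 10 (0->1):
Peg 0: []
Peg 1: [2]
Peg 2: [3, 1]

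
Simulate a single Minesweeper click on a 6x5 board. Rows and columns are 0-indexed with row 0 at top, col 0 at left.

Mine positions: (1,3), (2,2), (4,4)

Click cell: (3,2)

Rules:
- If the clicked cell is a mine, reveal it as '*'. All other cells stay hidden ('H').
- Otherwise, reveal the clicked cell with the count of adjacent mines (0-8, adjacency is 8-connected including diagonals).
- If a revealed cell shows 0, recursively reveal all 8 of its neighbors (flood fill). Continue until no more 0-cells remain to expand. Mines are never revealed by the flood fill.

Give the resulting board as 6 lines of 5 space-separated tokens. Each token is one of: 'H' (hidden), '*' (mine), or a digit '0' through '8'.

H H H H H
H H H H H
H H H H H
H H 1 H H
H H H H H
H H H H H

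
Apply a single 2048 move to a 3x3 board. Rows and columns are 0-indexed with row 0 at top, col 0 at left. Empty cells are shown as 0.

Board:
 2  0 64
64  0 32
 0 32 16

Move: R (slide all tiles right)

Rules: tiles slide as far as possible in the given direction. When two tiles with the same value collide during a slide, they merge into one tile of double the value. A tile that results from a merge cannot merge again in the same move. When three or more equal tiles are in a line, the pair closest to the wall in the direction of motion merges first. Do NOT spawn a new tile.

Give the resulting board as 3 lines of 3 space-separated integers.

Answer:  0  2 64
 0 64 32
 0 32 16

Derivation:
Slide right:
row 0: [2, 0, 64] -> [0, 2, 64]
row 1: [64, 0, 32] -> [0, 64, 32]
row 2: [0, 32, 16] -> [0, 32, 16]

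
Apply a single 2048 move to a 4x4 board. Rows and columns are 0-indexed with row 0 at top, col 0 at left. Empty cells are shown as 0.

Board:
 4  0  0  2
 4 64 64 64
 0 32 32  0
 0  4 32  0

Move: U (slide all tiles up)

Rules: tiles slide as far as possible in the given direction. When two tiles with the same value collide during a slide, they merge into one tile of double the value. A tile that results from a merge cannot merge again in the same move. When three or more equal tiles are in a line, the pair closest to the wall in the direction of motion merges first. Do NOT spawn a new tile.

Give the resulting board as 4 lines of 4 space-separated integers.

Answer:  8 64 64  2
 0 32 64 64
 0  4  0  0
 0  0  0  0

Derivation:
Slide up:
col 0: [4, 4, 0, 0] -> [8, 0, 0, 0]
col 1: [0, 64, 32, 4] -> [64, 32, 4, 0]
col 2: [0, 64, 32, 32] -> [64, 64, 0, 0]
col 3: [2, 64, 0, 0] -> [2, 64, 0, 0]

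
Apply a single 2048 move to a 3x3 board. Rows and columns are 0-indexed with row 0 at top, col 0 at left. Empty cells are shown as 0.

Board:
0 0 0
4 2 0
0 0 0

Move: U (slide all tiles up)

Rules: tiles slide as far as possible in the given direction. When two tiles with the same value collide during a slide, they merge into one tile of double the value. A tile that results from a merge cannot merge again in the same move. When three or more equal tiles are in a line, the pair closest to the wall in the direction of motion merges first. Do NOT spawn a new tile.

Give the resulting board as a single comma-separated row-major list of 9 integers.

Slide up:
col 0: [0, 4, 0] -> [4, 0, 0]
col 1: [0, 2, 0] -> [2, 0, 0]
col 2: [0, 0, 0] -> [0, 0, 0]

Answer: 4, 2, 0, 0, 0, 0, 0, 0, 0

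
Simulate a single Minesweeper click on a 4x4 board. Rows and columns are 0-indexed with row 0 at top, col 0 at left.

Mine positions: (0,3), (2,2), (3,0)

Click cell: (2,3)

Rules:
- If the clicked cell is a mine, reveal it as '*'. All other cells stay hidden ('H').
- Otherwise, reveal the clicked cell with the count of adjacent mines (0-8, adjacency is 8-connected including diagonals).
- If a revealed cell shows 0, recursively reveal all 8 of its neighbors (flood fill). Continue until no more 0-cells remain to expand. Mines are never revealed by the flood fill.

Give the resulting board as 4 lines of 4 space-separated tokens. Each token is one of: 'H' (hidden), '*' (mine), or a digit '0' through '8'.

H H H H
H H H H
H H H 1
H H H H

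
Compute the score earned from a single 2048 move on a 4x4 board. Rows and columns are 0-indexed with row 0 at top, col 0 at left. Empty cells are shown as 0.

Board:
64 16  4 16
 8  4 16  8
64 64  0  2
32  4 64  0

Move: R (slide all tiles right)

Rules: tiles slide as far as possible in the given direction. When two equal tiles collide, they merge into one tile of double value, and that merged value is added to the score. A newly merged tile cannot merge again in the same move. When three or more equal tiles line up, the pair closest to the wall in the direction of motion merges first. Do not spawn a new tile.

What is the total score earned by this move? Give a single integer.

Answer: 128

Derivation:
Slide right:
row 0: [64, 16, 4, 16] -> [64, 16, 4, 16]  score +0 (running 0)
row 1: [8, 4, 16, 8] -> [8, 4, 16, 8]  score +0 (running 0)
row 2: [64, 64, 0, 2] -> [0, 0, 128, 2]  score +128 (running 128)
row 3: [32, 4, 64, 0] -> [0, 32, 4, 64]  score +0 (running 128)
Board after move:
 64  16   4  16
  8   4  16   8
  0   0 128   2
  0  32   4  64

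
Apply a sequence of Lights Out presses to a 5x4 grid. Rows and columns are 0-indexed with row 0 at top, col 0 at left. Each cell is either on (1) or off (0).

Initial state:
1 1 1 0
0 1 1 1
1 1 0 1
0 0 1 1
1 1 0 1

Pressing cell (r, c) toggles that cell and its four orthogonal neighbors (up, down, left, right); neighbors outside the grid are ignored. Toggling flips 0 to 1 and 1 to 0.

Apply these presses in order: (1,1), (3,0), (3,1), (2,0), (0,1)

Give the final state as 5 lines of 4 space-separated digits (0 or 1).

After press 1 at (1,1):
1 0 1 0
1 0 0 1
1 0 0 1
0 0 1 1
1 1 0 1

After press 2 at (3,0):
1 0 1 0
1 0 0 1
0 0 0 1
1 1 1 1
0 1 0 1

After press 3 at (3,1):
1 0 1 0
1 0 0 1
0 1 0 1
0 0 0 1
0 0 0 1

After press 4 at (2,0):
1 0 1 0
0 0 0 1
1 0 0 1
1 0 0 1
0 0 0 1

After press 5 at (0,1):
0 1 0 0
0 1 0 1
1 0 0 1
1 0 0 1
0 0 0 1

Answer: 0 1 0 0
0 1 0 1
1 0 0 1
1 0 0 1
0 0 0 1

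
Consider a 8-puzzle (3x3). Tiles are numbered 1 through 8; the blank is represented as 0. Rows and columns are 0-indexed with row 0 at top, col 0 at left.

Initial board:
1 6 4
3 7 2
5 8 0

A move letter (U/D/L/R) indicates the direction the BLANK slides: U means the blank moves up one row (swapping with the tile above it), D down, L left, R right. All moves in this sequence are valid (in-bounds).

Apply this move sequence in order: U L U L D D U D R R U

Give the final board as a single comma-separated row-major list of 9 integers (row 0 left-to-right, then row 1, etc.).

Answer: 3, 1, 4, 5, 6, 0, 8, 2, 7

Derivation:
After move 1 (U):
1 6 4
3 7 0
5 8 2

After move 2 (L):
1 6 4
3 0 7
5 8 2

After move 3 (U):
1 0 4
3 6 7
5 8 2

After move 4 (L):
0 1 4
3 6 7
5 8 2

After move 5 (D):
3 1 4
0 6 7
5 8 2

After move 6 (D):
3 1 4
5 6 7
0 8 2

After move 7 (U):
3 1 4
0 6 7
5 8 2

After move 8 (D):
3 1 4
5 6 7
0 8 2

After move 9 (R):
3 1 4
5 6 7
8 0 2

After move 10 (R):
3 1 4
5 6 7
8 2 0

After move 11 (U):
3 1 4
5 6 0
8 2 7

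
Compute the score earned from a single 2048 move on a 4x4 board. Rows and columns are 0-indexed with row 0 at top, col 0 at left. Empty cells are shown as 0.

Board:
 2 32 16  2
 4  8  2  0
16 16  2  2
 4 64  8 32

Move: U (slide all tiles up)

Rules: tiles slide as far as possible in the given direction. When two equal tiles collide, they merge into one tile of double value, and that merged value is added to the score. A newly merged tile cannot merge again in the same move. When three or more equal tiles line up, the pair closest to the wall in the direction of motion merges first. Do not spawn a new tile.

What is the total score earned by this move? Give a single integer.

Slide up:
col 0: [2, 4, 16, 4] -> [2, 4, 16, 4]  score +0 (running 0)
col 1: [32, 8, 16, 64] -> [32, 8, 16, 64]  score +0 (running 0)
col 2: [16, 2, 2, 8] -> [16, 4, 8, 0]  score +4 (running 4)
col 3: [2, 0, 2, 32] -> [4, 32, 0, 0]  score +4 (running 8)
Board after move:
 2 32 16  4
 4  8  4 32
16 16  8  0
 4 64  0  0

Answer: 8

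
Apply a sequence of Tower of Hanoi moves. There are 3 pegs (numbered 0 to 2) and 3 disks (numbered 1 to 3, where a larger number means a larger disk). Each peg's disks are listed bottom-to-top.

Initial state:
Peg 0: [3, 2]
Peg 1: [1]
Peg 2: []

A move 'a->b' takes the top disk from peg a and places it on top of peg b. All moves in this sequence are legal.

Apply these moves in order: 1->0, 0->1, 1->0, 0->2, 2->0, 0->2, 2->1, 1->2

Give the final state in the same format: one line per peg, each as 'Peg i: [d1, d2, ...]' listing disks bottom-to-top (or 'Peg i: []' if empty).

Answer: Peg 0: [3, 2]
Peg 1: []
Peg 2: [1]

Derivation:
After move 1 (1->0):
Peg 0: [3, 2, 1]
Peg 1: []
Peg 2: []

After move 2 (0->1):
Peg 0: [3, 2]
Peg 1: [1]
Peg 2: []

After move 3 (1->0):
Peg 0: [3, 2, 1]
Peg 1: []
Peg 2: []

After move 4 (0->2):
Peg 0: [3, 2]
Peg 1: []
Peg 2: [1]

After move 5 (2->0):
Peg 0: [3, 2, 1]
Peg 1: []
Peg 2: []

After move 6 (0->2):
Peg 0: [3, 2]
Peg 1: []
Peg 2: [1]

After move 7 (2->1):
Peg 0: [3, 2]
Peg 1: [1]
Peg 2: []

After move 8 (1->2):
Peg 0: [3, 2]
Peg 1: []
Peg 2: [1]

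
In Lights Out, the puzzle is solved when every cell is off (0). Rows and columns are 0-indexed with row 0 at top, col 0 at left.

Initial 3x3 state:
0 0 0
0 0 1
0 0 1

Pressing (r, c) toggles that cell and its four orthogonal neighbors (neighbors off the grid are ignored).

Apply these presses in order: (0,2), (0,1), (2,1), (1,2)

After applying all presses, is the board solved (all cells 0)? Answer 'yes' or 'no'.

After press 1 at (0,2):
0 1 1
0 0 0
0 0 1

After press 2 at (0,1):
1 0 0
0 1 0
0 0 1

After press 3 at (2,1):
1 0 0
0 0 0
1 1 0

After press 4 at (1,2):
1 0 1
0 1 1
1 1 1

Lights still on: 7

Answer: no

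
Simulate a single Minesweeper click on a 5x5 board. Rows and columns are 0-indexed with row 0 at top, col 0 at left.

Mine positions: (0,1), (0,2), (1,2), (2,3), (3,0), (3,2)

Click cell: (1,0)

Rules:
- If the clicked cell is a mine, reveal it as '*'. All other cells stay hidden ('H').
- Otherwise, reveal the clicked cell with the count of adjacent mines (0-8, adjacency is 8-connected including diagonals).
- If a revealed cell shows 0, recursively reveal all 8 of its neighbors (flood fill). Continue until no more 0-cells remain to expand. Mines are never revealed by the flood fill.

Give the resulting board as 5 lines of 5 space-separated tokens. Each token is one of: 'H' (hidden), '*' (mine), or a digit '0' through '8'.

H H H H H
1 H H H H
H H H H H
H H H H H
H H H H H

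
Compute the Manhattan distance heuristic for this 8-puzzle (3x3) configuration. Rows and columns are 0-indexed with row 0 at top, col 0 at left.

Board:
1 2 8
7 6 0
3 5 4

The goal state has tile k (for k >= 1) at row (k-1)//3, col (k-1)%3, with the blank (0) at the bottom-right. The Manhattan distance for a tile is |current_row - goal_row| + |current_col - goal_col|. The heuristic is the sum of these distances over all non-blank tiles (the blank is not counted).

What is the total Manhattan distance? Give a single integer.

Answer: 13

Derivation:
Tile 1: (0,0)->(0,0) = 0
Tile 2: (0,1)->(0,1) = 0
Tile 8: (0,2)->(2,1) = 3
Tile 7: (1,0)->(2,0) = 1
Tile 6: (1,1)->(1,2) = 1
Tile 3: (2,0)->(0,2) = 4
Tile 5: (2,1)->(1,1) = 1
Tile 4: (2,2)->(1,0) = 3
Sum: 0 + 0 + 3 + 1 + 1 + 4 + 1 + 3 = 13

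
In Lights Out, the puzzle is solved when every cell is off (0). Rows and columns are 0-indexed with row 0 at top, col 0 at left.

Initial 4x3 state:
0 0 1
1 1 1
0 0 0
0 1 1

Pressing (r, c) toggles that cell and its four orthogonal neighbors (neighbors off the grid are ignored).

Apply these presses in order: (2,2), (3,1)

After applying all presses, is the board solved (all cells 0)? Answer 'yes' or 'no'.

After press 1 at (2,2):
0 0 1
1 1 0
0 1 1
0 1 0

After press 2 at (3,1):
0 0 1
1 1 0
0 0 1
1 0 1

Lights still on: 6

Answer: no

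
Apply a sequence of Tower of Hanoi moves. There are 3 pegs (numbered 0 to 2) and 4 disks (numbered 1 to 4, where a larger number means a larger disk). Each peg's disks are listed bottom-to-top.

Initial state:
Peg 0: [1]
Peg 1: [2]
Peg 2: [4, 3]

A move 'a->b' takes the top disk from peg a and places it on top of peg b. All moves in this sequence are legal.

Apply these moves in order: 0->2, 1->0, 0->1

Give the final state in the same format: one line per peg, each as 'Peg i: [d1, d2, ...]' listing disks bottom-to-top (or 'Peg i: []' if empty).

Answer: Peg 0: []
Peg 1: [2]
Peg 2: [4, 3, 1]

Derivation:
After move 1 (0->2):
Peg 0: []
Peg 1: [2]
Peg 2: [4, 3, 1]

After move 2 (1->0):
Peg 0: [2]
Peg 1: []
Peg 2: [4, 3, 1]

After move 3 (0->1):
Peg 0: []
Peg 1: [2]
Peg 2: [4, 3, 1]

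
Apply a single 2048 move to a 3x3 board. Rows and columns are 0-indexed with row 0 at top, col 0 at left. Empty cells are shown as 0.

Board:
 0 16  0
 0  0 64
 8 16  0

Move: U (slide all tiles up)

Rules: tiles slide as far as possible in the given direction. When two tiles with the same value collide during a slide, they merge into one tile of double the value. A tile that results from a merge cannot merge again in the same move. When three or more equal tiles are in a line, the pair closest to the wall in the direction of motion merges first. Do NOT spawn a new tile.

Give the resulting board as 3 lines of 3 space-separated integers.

Slide up:
col 0: [0, 0, 8] -> [8, 0, 0]
col 1: [16, 0, 16] -> [32, 0, 0]
col 2: [0, 64, 0] -> [64, 0, 0]

Answer:  8 32 64
 0  0  0
 0  0  0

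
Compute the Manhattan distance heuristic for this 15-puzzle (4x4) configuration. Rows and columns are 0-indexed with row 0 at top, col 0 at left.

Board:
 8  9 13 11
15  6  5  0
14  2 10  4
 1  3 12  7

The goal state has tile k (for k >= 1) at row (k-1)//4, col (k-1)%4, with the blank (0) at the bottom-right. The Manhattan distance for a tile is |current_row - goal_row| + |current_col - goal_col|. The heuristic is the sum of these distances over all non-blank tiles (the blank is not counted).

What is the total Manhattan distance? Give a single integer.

Tile 8: (0,0)->(1,3) = 4
Tile 9: (0,1)->(2,0) = 3
Tile 13: (0,2)->(3,0) = 5
Tile 11: (0,3)->(2,2) = 3
Tile 15: (1,0)->(3,2) = 4
Tile 6: (1,1)->(1,1) = 0
Tile 5: (1,2)->(1,0) = 2
Tile 14: (2,0)->(3,1) = 2
Tile 2: (2,1)->(0,1) = 2
Tile 10: (2,2)->(2,1) = 1
Tile 4: (2,3)->(0,3) = 2
Tile 1: (3,0)->(0,0) = 3
Tile 3: (3,1)->(0,2) = 4
Tile 12: (3,2)->(2,3) = 2
Tile 7: (3,3)->(1,2) = 3
Sum: 4 + 3 + 5 + 3 + 4 + 0 + 2 + 2 + 2 + 1 + 2 + 3 + 4 + 2 + 3 = 40

Answer: 40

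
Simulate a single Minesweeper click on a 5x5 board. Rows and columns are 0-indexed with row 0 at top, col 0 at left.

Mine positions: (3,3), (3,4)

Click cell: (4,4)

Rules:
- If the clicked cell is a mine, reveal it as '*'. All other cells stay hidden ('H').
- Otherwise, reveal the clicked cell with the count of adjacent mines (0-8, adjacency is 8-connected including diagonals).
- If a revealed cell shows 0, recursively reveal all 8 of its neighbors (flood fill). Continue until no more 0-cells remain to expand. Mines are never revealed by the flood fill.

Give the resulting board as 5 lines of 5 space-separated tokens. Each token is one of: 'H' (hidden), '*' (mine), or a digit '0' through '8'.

H H H H H
H H H H H
H H H H H
H H H H H
H H H H 2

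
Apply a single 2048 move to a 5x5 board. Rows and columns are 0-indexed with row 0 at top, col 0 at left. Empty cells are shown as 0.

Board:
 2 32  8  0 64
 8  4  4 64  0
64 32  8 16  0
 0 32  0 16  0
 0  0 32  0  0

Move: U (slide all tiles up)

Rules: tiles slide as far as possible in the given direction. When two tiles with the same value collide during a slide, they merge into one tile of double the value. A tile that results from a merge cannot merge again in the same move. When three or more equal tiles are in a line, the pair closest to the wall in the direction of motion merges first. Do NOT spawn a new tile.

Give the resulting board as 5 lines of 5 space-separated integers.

Slide up:
col 0: [2, 8, 64, 0, 0] -> [2, 8, 64, 0, 0]
col 1: [32, 4, 32, 32, 0] -> [32, 4, 64, 0, 0]
col 2: [8, 4, 8, 0, 32] -> [8, 4, 8, 32, 0]
col 3: [0, 64, 16, 16, 0] -> [64, 32, 0, 0, 0]
col 4: [64, 0, 0, 0, 0] -> [64, 0, 0, 0, 0]

Answer:  2 32  8 64 64
 8  4  4 32  0
64 64  8  0  0
 0  0 32  0  0
 0  0  0  0  0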